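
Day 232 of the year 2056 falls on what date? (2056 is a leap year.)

19 August 2056

January has 31 days (232 − 31 = 201 remain).
February has 29 days (201 − 29 = 172 remain).
March has 31 days (172 − 31 = 141 remain).
April has 30 days (141 − 30 = 111 remain).
May has 31 days (111 − 31 = 80 remain).
June has 30 days (80 − 30 = 50 remain).
July has 31 days (50 − 31 = 19 remain).
19 into August → August 19.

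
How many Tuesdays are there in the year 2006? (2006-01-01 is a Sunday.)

52

2006-01-01 is a Sunday; the first Tuesday on or after it is 2006-01-03 (2 days later).
From 2006-01-03 to 2006-12-31: 28 + 28 + 31 + 30 + 31 + 30 + 31 + 31 + 30 + 31 + 30 + 31 = 362 days (rest of January, February, March, April, May, June, July, August, September, October, November, December).
362 ÷ 7 = 51 full weeks with remainder 5, so 51 more Tuesdays after the first → 52.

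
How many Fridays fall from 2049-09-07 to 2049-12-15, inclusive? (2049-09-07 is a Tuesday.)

2049-09-07 is a Tuesday; the first Friday on or after it is 2049-09-10 (3 days later).
From 2049-09-10 to 2049-12-15: 20 + 31 + 30 + 15 = 96 days (rest of September, October, November, December).
96 ÷ 7 = 13 full weeks with remainder 5, so 13 more Fridays after the first → 14.

14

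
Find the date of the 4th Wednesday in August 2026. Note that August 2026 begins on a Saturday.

August 2026 begins on a Saturday, so the first Wednesday is August 5 (4 days later).
The 4th Wednesday is 3 weeks later: 5 + 21 = 26.

26 August 2026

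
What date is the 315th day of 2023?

January has 31 days (315 − 31 = 284 remain).
February has 28 days (284 − 28 = 256 remain).
March has 31 days (256 − 31 = 225 remain).
April has 30 days (225 − 30 = 195 remain).
May has 31 days (195 − 31 = 164 remain).
June has 30 days (164 − 30 = 134 remain).
July has 31 days (134 − 31 = 103 remain).
August has 31 days (103 − 31 = 72 remain).
September has 30 days (72 − 30 = 42 remain).
October has 31 days (42 − 31 = 11 remain).
11 into November → November 11.

November 11, 2023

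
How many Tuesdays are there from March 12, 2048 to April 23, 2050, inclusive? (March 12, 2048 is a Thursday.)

110

March 12, 2048 is a Thursday; the first Tuesday on or after it is March 17, 2048 (5 days later).
From March 17, 2048 to April 23, 2050: 289 + 365 + 113 = 767 days (rest of 2048, 2049, to April 23, 2050 in 2050).
767 ÷ 7 = 109 full weeks with remainder 4, so 109 more Tuesdays after the first → 110.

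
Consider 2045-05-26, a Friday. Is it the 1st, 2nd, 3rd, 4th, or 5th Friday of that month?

4th

Day 26 falls in week ⌈26/7⌉ of the month.
Days 1–7 hold the 1st Friday, 8–14 the 2nd, 15–21 the 3rd, 22–28 the 4th, 29–31 the 5th.
26 is in the range for the 4th.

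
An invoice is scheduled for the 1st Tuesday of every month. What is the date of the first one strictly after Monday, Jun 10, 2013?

Jul 2, 2013

Jun 2013 starts on a Saturday, so its 1st Tuesday is Jun 4, 2013 (3 days in).
That is not after Jun 10, 2013, so look at Jul 2013.
Jul 2013 starts on a Monday, so its 1st Tuesday is Jul 2, 2013 (1 day in).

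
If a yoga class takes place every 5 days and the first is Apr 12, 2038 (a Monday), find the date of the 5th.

May 2, 2038

The 5th occurrence is 4 intervals after the first: 4 × 5 = 20 days after Apr 12, 2038.
Apr has 30 days — 18 days to the end of Apr leaves 2.
2 days into May → May 2, 2038.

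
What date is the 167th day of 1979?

January has 31 days (167 − 31 = 136 remain).
February has 28 days (136 − 28 = 108 remain).
March has 31 days (108 − 31 = 77 remain).
April has 30 days (77 − 30 = 47 remain).
May has 31 days (47 − 31 = 16 remain).
16 into June → June 16.

1979-06-16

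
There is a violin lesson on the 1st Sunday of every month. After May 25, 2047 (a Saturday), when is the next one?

Jun 2, 2047

May 2047 starts on a Wednesday, so its 1st Sunday is May 5, 2047 (4 days in).
That is not after May 25, 2047, so look at Jun 2047.
Jun 2047 starts on a Saturday, so its 1st Sunday is Jun 2, 2047 (1 day in).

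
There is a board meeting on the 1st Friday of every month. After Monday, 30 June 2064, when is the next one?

June 2064 starts on a Sunday, so its 1st Friday is 6 June 2064 (5 days in).
That is not after 30 June 2064, so look at July 2064.
July 2064 starts on a Tuesday, so its 1st Friday is 4 July 2064 (3 days in).

4 July 2064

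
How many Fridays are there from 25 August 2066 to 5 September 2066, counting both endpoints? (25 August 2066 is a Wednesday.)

2

25 August 2066 is a Wednesday; the first Friday on or after it is 27 August 2066 (2 days later).
From 27 August 2066 to 5 September 2066: 4 + 5 = 9 days (rest of August, September).
9 ÷ 7 = 1 full weeks with remainder 2, so 1 more Fridays after the first → 2.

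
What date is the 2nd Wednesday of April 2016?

The first Wednesday of April 2016 is April 6.
The 2nd Wednesday is 1 weeks later: 6 + 7 = 13.

13 April 2016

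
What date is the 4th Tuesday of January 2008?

The first Tuesday of January 2008 is January 1.
The 4th Tuesday is 3 weeks later: 1 + 21 = 22.

January 22, 2008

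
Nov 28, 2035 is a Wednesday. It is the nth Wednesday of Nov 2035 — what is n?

Day 28 falls in week ⌈28/7⌉ of the month.
Days 1–7 hold the 1st Wednesday, 8–14 the 2nd, 15–21 the 3rd, 22–28 the 4th, 29–31 the 5th.
28 is in the range for the 4th.

4th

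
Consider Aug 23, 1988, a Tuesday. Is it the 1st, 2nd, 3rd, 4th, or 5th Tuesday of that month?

4th

Day 23 falls in week ⌈23/7⌉ of the month.
Days 1–7 hold the 1st Tuesday, 8–14 the 2nd, 15–21 the 3rd, 22–28 the 4th, 29–31 the 5th.
23 is in the range for the 4th.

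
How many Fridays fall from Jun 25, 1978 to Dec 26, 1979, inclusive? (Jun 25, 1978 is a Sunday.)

78

Jun 25, 1978 is a Sunday; the first Friday on or after it is Jun 30, 1978 (5 days later).
From Jun 30, 1978 to Dec 26, 1979: 184 + 360 = 544 days (rest of 1978, to Dec 26, 1979 in 1979).
544 ÷ 7 = 77 full weeks with remainder 5, so 77 more Fridays after the first → 78.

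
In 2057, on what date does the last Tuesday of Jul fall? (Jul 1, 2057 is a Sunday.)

Jul 2057 begins on a Sunday, so the first Tuesday is Jul 3 (2 days later).
Jul 2057 has 31 days. Adding weeks: 3, 10, 17, 24, 31 — the last one ≤ 31 is the 31st.

Jul 31, 2057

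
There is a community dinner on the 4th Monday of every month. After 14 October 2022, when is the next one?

October 2022 starts on a Saturday; its first Monday is the 3rd, so the 4th Monday is the 24th — 24 October 2022.
24 October 2022 is after 14 October 2022, so that is the next one.

24 October 2022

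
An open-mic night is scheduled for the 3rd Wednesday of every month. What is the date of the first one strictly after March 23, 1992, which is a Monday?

April 15, 1992

March 1992 starts on a Sunday; its first Wednesday is the 4th, so the 3rd Wednesday is the 18th — March 18, 1992.
That is not after March 23, 1992, so look at April 1992.
April 1992 starts on a Wednesday; its first Wednesday is the 1st, so the 3rd Wednesday is the 15th — April 15, 1992.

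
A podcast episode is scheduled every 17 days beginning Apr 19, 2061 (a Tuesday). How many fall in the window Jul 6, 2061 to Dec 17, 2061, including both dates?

Occurrences land 17·i days after Apr 19, 2061 for i = 0, 1, 2, …
Jul 6, 2061 is 78 days after the start; 78 ÷ 17 = 4 remainder 10; since the remainder is 10, round up to i = 5. First occurrence in the window: #6 on Jul 13, 2061 (5×17 = 85 days in).
Dec 17, 2061 is 242 days after the start; 242 ÷ 17 = 14 remainder 4. Last occurrence in the window: #15 on Dec 13, 2061.
Occurrences #6 through #15: 10 in total.

10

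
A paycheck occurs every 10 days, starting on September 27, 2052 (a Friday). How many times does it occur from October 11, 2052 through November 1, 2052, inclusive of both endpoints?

Occurrences land 10·i days after September 27, 2052 for i = 0, 1, 2, …
October 11, 2052 is 14 days after the start; 14 ÷ 10 = 1 remainder 4; since the remainder is 4, round up to i = 2. First occurrence in the window: #3 on October 17, 2052 (2×10 = 20 days in).
November 1, 2052 is 35 days after the start; 35 ÷ 10 = 3 remainder 5. Last occurrence in the window: #4 on October 27, 2052.
Occurrences #3 through #4: 2 in total.

2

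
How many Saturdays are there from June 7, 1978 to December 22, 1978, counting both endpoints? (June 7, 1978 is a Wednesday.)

28

June 7, 1978 is a Wednesday; the first Saturday on or after it is June 10, 1978 (3 days later).
From June 10, 1978 to December 22, 1978: 20 + 31 + 31 + 30 + 31 + 30 + 22 = 195 days (rest of June, July, August, September, October, November, December).
195 ÷ 7 = 27 full weeks with remainder 6, so 27 more Saturdays after the first → 28.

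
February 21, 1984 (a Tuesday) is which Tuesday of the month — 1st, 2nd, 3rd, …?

3rd

Day 21 falls in week ⌈21/7⌉ of the month.
Days 1–7 hold the 1st Tuesday, 8–14 the 2nd, 15–21 the 3rd, 22–28 the 4th, 29–31 the 5th.
21 is in the range for the 3rd.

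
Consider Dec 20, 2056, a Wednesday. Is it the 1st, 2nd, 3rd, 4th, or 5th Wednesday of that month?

Day 20 falls in week ⌈20/7⌉ of the month.
Days 1–7 hold the 1st Wednesday, 8–14 the 2nd, 15–21 the 3rd, 22–28 the 4th, 29–31 the 5th.
20 is in the range for the 3rd.

3rd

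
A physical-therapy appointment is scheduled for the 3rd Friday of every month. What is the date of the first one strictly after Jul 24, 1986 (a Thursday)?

Aug 15, 1986

Jul 1986 starts on a Tuesday; its first Friday is the 4th, so the 3rd Friday is the 18th — Jul 18, 1986.
That is not after Jul 24, 1986, so look at Aug 1986.
Aug 1986 starts on a Friday; its first Friday is the 1st, so the 3rd Friday is the 15th — Aug 15, 1986.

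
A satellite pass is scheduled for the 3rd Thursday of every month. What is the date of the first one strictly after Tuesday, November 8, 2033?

November 2033 starts on a Tuesday; its first Thursday is the 3rd, so the 3rd Thursday is the 17th — November 17, 2033.
November 17, 2033 is after November 8, 2033, so that is the next one.

November 17, 2033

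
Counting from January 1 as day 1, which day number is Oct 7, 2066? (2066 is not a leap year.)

280

Days in months before Oct: 31 + 28 + 31 + 30 + 31 + 30 + 31 + 31 + 30 = 273.
Plus 7 days into Oct → day 280.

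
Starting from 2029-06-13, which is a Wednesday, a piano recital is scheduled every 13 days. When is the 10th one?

The 10th occurrence is 9 intervals after the first: 9 × 13 = 117 days after 2029-06-13.
June has 30 days — 17 days to the end of June leaves 100.
July has 31 days (69 left).
August has 31 days (38 left).
September has 30 days (8 left).
8 days into October → 2029-10-08.

2029-10-08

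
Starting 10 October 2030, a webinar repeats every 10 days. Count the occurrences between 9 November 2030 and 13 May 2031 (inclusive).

Occurrences land 10·i days after 10 October 2030 for i = 0, 1, 2, …
9 November 2030 is 30 days after the start; 30 ÷ 10 = 3 remainder 0. First occurrence in the window: #4 on 9 November 2030 (3×10 = 30 days in).
13 May 2031 is 215 days after the start; 215 ÷ 10 = 21 remainder 5. Last occurrence in the window: #22 on 8 May 2031.
Occurrences #4 through #22: 19 in total.

19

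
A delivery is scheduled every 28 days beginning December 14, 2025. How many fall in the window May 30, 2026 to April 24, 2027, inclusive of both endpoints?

12

Occurrences land 28·i days after December 14, 2025 for i = 0, 1, 2, …
May 30, 2026 is 167 days after the start; 167 ÷ 28 = 5 remainder 27; since the remainder is 27, round up to i = 6. First occurrence in the window: #7 on May 31, 2026 (6×28 = 168 days in).
April 24, 2027 is 496 days after the start; 496 ÷ 28 = 17 remainder 20. Last occurrence in the window: #18 on April 4, 2027.
Occurrences #7 through #18: 12 in total.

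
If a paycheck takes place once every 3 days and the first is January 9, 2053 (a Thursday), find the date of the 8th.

January 30, 2053

The 8th occurrence is 7 intervals after the first: 7 × 3 = 21 days after January 9, 2053.
21 days later is January 30, 2053.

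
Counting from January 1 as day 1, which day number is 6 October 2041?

Days in months before October: 31 + 28 + 31 + 30 + 31 + 30 + 31 + 31 + 30 = 273.
Plus 6 days into October → day 279.

279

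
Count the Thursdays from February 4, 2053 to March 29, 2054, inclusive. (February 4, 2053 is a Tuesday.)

February 4, 2053 is a Tuesday; the first Thursday on or after it is February 6, 2053 (2 days later).
From February 6, 2053 to March 29, 2054: 328 + 88 = 416 days (rest of 2053, to March 29, 2054 in 2054).
416 ÷ 7 = 59 full weeks with remainder 3, so 59 more Thursdays after the first → 60.

60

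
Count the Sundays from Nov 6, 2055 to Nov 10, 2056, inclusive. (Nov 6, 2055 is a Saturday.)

53

Nov 6, 2055 is a Saturday; the first Sunday on or after it is Nov 7, 2055 (1 day later).
From Nov 7, 2055 to Nov 10, 2056: 54 + 315 = 369 days (rest of 2055, to Nov 10, 2056 in 2056).
369 ÷ 7 = 52 full weeks with remainder 5, so 52 more Sundays after the first → 53.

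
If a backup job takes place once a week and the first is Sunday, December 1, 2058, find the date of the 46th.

The 46th occurrence is 45 intervals after the first: 45 × 7 = 315 days after December 1, 2058.
December has 31 days — 30 days to the end of December leaves 285.
January has 31 days (254 left).
February has 28 days (226 left).
March has 31 days (195 left).
April has 30 days (165 left).
May has 31 days (134 left).
June has 30 days (104 left).
July has 31 days (73 left).
August has 31 days (42 left).
September has 30 days (12 left).
12 days into October → October 12, 2059.

October 12, 2059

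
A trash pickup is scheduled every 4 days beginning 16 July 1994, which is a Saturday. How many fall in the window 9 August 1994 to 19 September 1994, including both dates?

11

Occurrences land 4·i days after 16 July 1994 for i = 0, 1, 2, …
9 August 1994 is 24 days after the start; 24 ÷ 4 = 6 remainder 0. First occurrence in the window: #7 on 9 August 1994 (6×4 = 24 days in).
19 September 1994 is 65 days after the start; 65 ÷ 4 = 16 remainder 1. Last occurrence in the window: #17 on 18 September 1994.
Occurrences #7 through #17: 11 in total.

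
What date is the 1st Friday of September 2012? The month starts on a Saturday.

September 7, 2012

September 2012 begins on a Saturday, so the first Friday is September 7 (6 days later).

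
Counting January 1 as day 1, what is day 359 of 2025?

January has 31 days (359 − 31 = 328 remain).
February has 28 days (328 − 28 = 300 remain).
March has 31 days (300 − 31 = 269 remain).
April has 30 days (269 − 30 = 239 remain).
May has 31 days (239 − 31 = 208 remain).
June has 30 days (208 − 30 = 178 remain).
July has 31 days (178 − 31 = 147 remain).
August has 31 days (147 − 31 = 116 remain).
September has 30 days (116 − 30 = 86 remain).
October has 31 days (86 − 31 = 55 remain).
November has 30 days (55 − 30 = 25 remain).
25 into December → December 25.

December 25, 2025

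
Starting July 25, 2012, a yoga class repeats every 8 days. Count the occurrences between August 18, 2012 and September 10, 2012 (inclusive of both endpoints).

3

Occurrences land 8·i days after July 25, 2012 for i = 0, 1, 2, …
August 18, 2012 is 24 days after the start; 24 ÷ 8 = 3 remainder 0. First occurrence in the window: #4 on August 18, 2012 (3×8 = 24 days in).
September 10, 2012 is 47 days after the start; 47 ÷ 8 = 5 remainder 7. Last occurrence in the window: #6 on September 3, 2012.
Occurrences #4 through #6: 3 in total.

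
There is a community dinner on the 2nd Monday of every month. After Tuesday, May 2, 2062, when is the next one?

May 8, 2062

May 2062 starts on a Monday; its first Monday is the 1st, so the 2nd Monday is the 8th — May 8, 2062.
May 8, 2062 is after May 2, 2062, so that is the next one.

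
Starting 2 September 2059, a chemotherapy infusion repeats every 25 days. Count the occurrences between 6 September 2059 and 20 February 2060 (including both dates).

6

Occurrences land 25·i days after 2 September 2059 for i = 0, 1, 2, …
6 September 2059 is 4 days after the start; 4 ÷ 25 = 0 remainder 4; since the remainder is 4, round up to i = 1. First occurrence in the window: #2 on 27 September 2059 (1×25 = 25 days in).
20 February 2060 is 171 days after the start; 171 ÷ 25 = 6 remainder 21. Last occurrence in the window: #7 on 30 January 2060.
Occurrences #2 through #7: 6 in total.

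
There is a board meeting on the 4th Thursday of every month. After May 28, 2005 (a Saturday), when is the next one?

May 2005 starts on a Sunday; its first Thursday is the 5th, so the 4th Thursday is the 26th — May 26, 2005.
That is not after May 28, 2005, so look at June 2005.
June 2005 starts on a Wednesday; its first Thursday is the 2nd, so the 4th Thursday is the 23rd — June 23, 2005.

June 23, 2005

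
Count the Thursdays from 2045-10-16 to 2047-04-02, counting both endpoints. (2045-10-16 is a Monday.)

2045-10-16 is a Monday; the first Thursday on or after it is 2045-10-19 (3 days later).
From 2045-10-19 to 2047-04-02: 73 + 365 + 92 = 530 days (rest of 2045, 2046, to 2047-04-02 in 2047).
530 ÷ 7 = 75 full weeks with remainder 5, so 75 more Thursdays after the first → 76.

76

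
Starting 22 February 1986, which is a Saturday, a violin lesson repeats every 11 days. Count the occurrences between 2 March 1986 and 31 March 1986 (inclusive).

3

Occurrences land 11·i days after 22 February 1986 for i = 0, 1, 2, …
2 March 1986 is 8 days after the start; 8 ÷ 11 = 0 remainder 8; since the remainder is 8, round up to i = 1. First occurrence in the window: #2 on 5 March 1986 (1×11 = 11 days in).
31 March 1986 is 37 days after the start; 37 ÷ 11 = 3 remainder 4. Last occurrence in the window: #4 on 27 March 1986.
Occurrences #2 through #4: 3 in total.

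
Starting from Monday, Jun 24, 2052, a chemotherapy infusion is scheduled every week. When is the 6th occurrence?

The 6th occurrence is 5 intervals after the first: 5 × 7 = 35 days after Jun 24, 2052.
Jun has 30 days — 6 days to the end of Jun leaves 29.
29 days into Jul → Jul 29, 2052.

Jul 29, 2052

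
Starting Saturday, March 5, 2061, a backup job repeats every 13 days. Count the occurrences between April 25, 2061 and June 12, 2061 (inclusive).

4

Occurrences land 13·i days after March 5, 2061 for i = 0, 1, 2, …
April 25, 2061 is 51 days after the start; 51 ÷ 13 = 3 remainder 12; since the remainder is 12, round up to i = 4. First occurrence in the window: #5 on April 26, 2061 (4×13 = 52 days in).
June 12, 2061 is 99 days after the start; 99 ÷ 13 = 7 remainder 8. Last occurrence in the window: #8 on June 4, 2061.
Occurrences #5 through #8: 4 in total.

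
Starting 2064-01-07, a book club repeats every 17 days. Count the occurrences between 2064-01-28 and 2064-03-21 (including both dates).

Occurrences land 17·i days after 2064-01-07 for i = 0, 1, 2, …
2064-01-28 is 21 days after the start; 21 ÷ 17 = 1 remainder 4; since the remainder is 4, round up to i = 2. First occurrence in the window: #3 on 2064-02-10 (2×17 = 34 days in).
2064-03-21 is 74 days after the start; 74 ÷ 17 = 4 remainder 6. Last occurrence in the window: #5 on 2064-03-15.
Occurrences #3 through #5: 3 in total.

3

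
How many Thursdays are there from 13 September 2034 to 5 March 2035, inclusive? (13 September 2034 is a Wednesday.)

25

13 September 2034 is a Wednesday; the first Thursday on or after it is 14 September 2034 (1 day later).
From 14 September 2034 to 5 March 2035: 16 + 31 + 30 + 31 + 31 + 28 + 5 = 172 days (rest of September, October, November, December, January, February, March).
172 ÷ 7 = 24 full weeks with remainder 4, so 24 more Thursdays after the first → 25.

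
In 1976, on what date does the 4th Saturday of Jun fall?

Jun 1976 begins on a Tuesday, so the first Saturday is Jun 5 (4 days later).
The 4th Saturday is 3 weeks later: 5 + 21 = 26.

Jun 26, 1976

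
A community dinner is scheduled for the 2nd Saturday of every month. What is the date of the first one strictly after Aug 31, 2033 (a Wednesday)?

Aug 2033 starts on a Monday; its first Saturday is the 6th, so the 2nd Saturday is the 13th — Aug 13, 2033.
That is not after Aug 31, 2033, so look at Sep 2033.
Sep 2033 starts on a Thursday; its first Saturday is the 3rd, so the 2nd Saturday is the 10th — Sep 10, 2033.

Sep 10, 2033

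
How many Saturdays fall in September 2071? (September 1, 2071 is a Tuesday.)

4

September 1, 2071 is a Tuesday; the first Saturday on or after it is September 5, 2071 (4 days later).
From September 5, 2071 to September 30, 2071 is 30 − 5 = 25 days.
25 ÷ 7 = 3 full weeks with remainder 4, so 3 more Saturdays after the first → 4.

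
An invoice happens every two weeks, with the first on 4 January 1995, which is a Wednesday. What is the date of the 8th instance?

12 April 1995

The 8th occurrence is 7 intervals after the first: 7 × 14 = 98 days after 4 January 1995.
January has 31 days — 27 days to the end of January leaves 71.
February has 28 days (43 left).
March has 31 days (12 left).
12 days into April → 12 April 1995.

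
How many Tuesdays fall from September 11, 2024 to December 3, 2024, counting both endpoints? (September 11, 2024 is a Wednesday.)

September 11, 2024 is a Wednesday; the first Tuesday on or after it is September 17, 2024 (6 days later).
From September 17, 2024 to December 3, 2024: 13 + 31 + 30 + 3 = 77 days (rest of September, October, November, December).
77 ÷ 7 = 11 full weeks with remainder 0, so 11 more Tuesdays after the first → 12.

12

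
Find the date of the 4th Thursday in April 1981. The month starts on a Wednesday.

April 1981 begins on a Wednesday, so the first Thursday is April 2 (1 day later).
The 4th Thursday is 3 weeks later: 2 + 21 = 23.

1981-04-23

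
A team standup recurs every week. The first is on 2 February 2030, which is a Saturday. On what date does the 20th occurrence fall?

15 June 2030

The 20th occurrence is 19 intervals after the first: 19 × 7 = 133 days after 2 February 2030.
February has 28 days — 26 days to the end of February leaves 107.
March has 31 days (76 left).
April has 30 days (46 left).
May has 31 days (15 left).
15 days into June → 15 June 2030.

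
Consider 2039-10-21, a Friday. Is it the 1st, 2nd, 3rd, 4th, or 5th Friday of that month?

3rd

Day 21 falls in week ⌈21/7⌉ of the month.
Days 1–7 hold the 1st Friday, 8–14 the 2nd, 15–21 the 3rd, 22–28 the 4th, 29–31 the 5th.
21 is in the range for the 3rd.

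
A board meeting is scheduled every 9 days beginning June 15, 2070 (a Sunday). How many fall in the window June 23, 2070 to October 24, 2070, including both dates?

14

Occurrences land 9·i days after June 15, 2070 for i = 0, 1, 2, …
June 23, 2070 is 8 days after the start; 8 ÷ 9 = 0 remainder 8; since the remainder is 8, round up to i = 1. First occurrence in the window: #2 on June 24, 2070 (1×9 = 9 days in).
October 24, 2070 is 131 days after the start; 131 ÷ 9 = 14 remainder 5. Last occurrence in the window: #15 on October 19, 2070.
Occurrences #2 through #15: 14 in total.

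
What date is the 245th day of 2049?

2049-09-02

January has 31 days (245 − 31 = 214 remain).
February has 28 days (214 − 28 = 186 remain).
March has 31 days (186 − 31 = 155 remain).
April has 30 days (155 − 30 = 125 remain).
May has 31 days (125 − 31 = 94 remain).
June has 30 days (94 − 30 = 64 remain).
July has 31 days (64 − 31 = 33 remain).
August has 31 days (33 − 31 = 2 remain).
2 into September → September 2.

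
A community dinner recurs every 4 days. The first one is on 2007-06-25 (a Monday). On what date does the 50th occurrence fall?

The 50th occurrence is 49 intervals after the first: 49 × 4 = 196 days after 2007-06-25.
June has 30 days — 5 days to the end of June leaves 191.
July has 31 days (160 left).
August has 31 days (129 left).
September has 30 days (99 left).
October has 31 days (68 left).
November has 30 days (38 left).
December has 31 days (7 left).
7 days into January → 2008-01-07.

2008-01-07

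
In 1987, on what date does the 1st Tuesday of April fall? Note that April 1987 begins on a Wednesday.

7 April 1987

April 1987 begins on a Wednesday, so the first Tuesday is April 7 (6 days later).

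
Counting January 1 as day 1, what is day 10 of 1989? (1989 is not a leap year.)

10 into Jan → Jan 10.

Jan 10, 1989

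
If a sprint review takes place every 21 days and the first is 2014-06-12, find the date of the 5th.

2014-09-04

The 5th occurrence is 4 intervals after the first: 4 × 21 = 84 days after 2014-06-12.
June has 30 days — 18 days to the end of June leaves 66.
July has 31 days (35 left).
August has 31 days (4 left).
4 days into September → 2014-09-04.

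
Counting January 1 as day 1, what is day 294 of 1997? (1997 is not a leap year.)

January has 31 days (294 − 31 = 263 remain).
February has 28 days (263 − 28 = 235 remain).
March has 31 days (235 − 31 = 204 remain).
April has 30 days (204 − 30 = 174 remain).
May has 31 days (174 − 31 = 143 remain).
June has 30 days (143 − 30 = 113 remain).
July has 31 days (113 − 31 = 82 remain).
August has 31 days (82 − 31 = 51 remain).
September has 30 days (51 − 30 = 21 remain).
21 into October → October 21.

October 21, 1997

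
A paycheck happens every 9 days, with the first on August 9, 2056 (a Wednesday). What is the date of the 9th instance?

October 20, 2056

The 9th occurrence is 8 intervals after the first: 8 × 9 = 72 days after August 9, 2056.
August has 31 days — 22 days to the end of August leaves 50.
September has 30 days (20 left).
20 days into October → October 20, 2056.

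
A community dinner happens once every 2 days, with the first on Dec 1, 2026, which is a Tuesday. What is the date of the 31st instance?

The 31st occurrence is 30 intervals after the first: 30 × 2 = 60 days after Dec 1, 2026.
Dec has 31 days — 30 days to the end of Dec leaves 30.
30 days into Jan → Jan 30, 2027.

Jan 30, 2027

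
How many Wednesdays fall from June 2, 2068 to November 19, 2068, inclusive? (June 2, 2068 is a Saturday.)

June 2, 2068 is a Saturday; the first Wednesday on or after it is June 6, 2068 (4 days later).
From June 6, 2068 to November 19, 2068: 24 + 31 + 31 + 30 + 31 + 19 = 166 days (rest of June, July, August, September, October, November).
166 ÷ 7 = 23 full weeks with remainder 5, so 23 more Wednesdays after the first → 24.

24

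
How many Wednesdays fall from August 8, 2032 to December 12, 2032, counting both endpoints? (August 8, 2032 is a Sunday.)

18

August 8, 2032 is a Sunday; the first Wednesday on or after it is August 11, 2032 (3 days later).
From August 11, 2032 to December 12, 2032: 20 + 30 + 31 + 30 + 12 = 123 days (rest of August, September, October, November, December).
123 ÷ 7 = 17 full weeks with remainder 4, so 17 more Wednesdays after the first → 18.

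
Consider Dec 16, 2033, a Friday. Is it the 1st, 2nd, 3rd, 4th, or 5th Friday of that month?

Day 16 falls in week ⌈16/7⌉ of the month.
Days 1–7 hold the 1st Friday, 8–14 the 2nd, 15–21 the 3rd, 22–28 the 4th, 29–31 the 5th.
16 is in the range for the 3rd.

3rd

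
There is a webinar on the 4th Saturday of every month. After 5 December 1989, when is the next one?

23 December 1989

December 1989 starts on a Friday; its first Saturday is the 2nd, so the 4th Saturday is the 23rd — 23 December 1989.
23 December 1989 is after 5 December 1989, so that is the next one.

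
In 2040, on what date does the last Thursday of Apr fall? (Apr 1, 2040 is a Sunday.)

Apr 26, 2040

Apr 2040 begins on a Sunday, so the first Thursday is Apr 5 (4 days later).
Apr 2040 has 30 days. Adding weeks: 5, 12, 19, 26 — the last one ≤ 30 is the 26th.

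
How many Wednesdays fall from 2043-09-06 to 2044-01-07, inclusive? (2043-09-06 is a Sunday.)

18

2043-09-06 is a Sunday; the first Wednesday on or after it is 2043-09-09 (3 days later).
From 2043-09-09 to 2044-01-07: 21 + 31 + 30 + 31 + 7 = 120 days (rest of September, October, November, December, January).
120 ÷ 7 = 17 full weeks with remainder 1, so 17 more Wednesdays after the first → 18.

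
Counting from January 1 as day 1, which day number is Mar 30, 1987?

Days in months before Mar: 31 + 28 = 59.
Plus 30 days into Mar → day 89.

89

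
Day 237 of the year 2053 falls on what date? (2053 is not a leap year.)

August 25, 2053

January has 31 days (237 − 31 = 206 remain).
February has 28 days (206 − 28 = 178 remain).
March has 31 days (178 − 31 = 147 remain).
April has 30 days (147 − 30 = 117 remain).
May has 31 days (117 − 31 = 86 remain).
June has 30 days (86 − 30 = 56 remain).
July has 31 days (56 − 31 = 25 remain).
25 into August → August 25.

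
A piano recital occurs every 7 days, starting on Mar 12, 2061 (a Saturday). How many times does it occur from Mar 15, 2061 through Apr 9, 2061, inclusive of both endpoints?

Occurrences land 7·i days after Mar 12, 2061 for i = 0, 1, 2, …
Mar 15, 2061 is 3 days after the start; 3 ÷ 7 = 0 remainder 3; since the remainder is 3, round up to i = 1. First occurrence in the window: #2 on Mar 19, 2061 (1×7 = 7 days in).
Apr 9, 2061 is 28 days after the start; 28 ÷ 7 = 4 remainder 0. Last occurrence in the window: #5 on Apr 9, 2061.
Occurrences #2 through #5: 4 in total.

4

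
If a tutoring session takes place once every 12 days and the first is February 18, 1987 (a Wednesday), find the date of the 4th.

March 26, 1987

The 4th occurrence is 3 intervals after the first: 3 × 12 = 36 days after February 18, 1987.
February has 28 days — 10 days to the end of February leaves 26.
26 days into March → March 26, 1987.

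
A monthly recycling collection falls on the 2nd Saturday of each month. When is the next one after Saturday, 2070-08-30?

August 2070 starts on a Friday; its first Saturday is the 2nd, so the 2nd Saturday is the 9th — 2070-08-09.
That is not after 2070-08-30, so look at September 2070.
September 2070 starts on a Monday; its first Saturday is the 6th, so the 2nd Saturday is the 13th — 2070-09-13.

2070-09-13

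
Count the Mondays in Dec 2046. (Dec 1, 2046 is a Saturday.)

5

Dec 1, 2046 is a Saturday; the first Monday on or after it is Dec 3, 2046 (2 days later).
From Dec 3, 2046 to Dec 31, 2046 is 31 − 3 = 28 days.
28 ÷ 7 = 4 full weeks with remainder 0, so 4 more Mondays after the first → 5.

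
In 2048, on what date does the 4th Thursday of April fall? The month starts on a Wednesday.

2048-04-23

April 2048 begins on a Wednesday, so the first Thursday is April 2 (1 day later).
The 4th Thursday is 3 weeks later: 2 + 21 = 23.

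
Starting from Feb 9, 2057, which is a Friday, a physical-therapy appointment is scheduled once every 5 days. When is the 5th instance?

The 5th occurrence is 4 intervals after the first: 4 × 5 = 20 days after Feb 9, 2057.
Feb has 28 days — 19 days to the end of Feb leaves 1.
1 day into Mar → Mar 1, 2057.

Mar 1, 2057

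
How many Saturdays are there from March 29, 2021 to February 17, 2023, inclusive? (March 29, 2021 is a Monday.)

98

March 29, 2021 is a Monday; the first Saturday on or after it is April 3, 2021 (5 days later).
From April 3, 2021 to February 17, 2023: 272 + 365 + 48 = 685 days (rest of 2021, 2022, to February 17, 2023 in 2023).
685 ÷ 7 = 97 full weeks with remainder 6, so 97 more Saturdays after the first → 98.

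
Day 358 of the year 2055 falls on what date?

24 December 2055

January has 31 days (358 − 31 = 327 remain).
February has 28 days (327 − 28 = 299 remain).
March has 31 days (299 − 31 = 268 remain).
April has 30 days (268 − 30 = 238 remain).
May has 31 days (238 − 31 = 207 remain).
June has 30 days (207 − 30 = 177 remain).
July has 31 days (177 − 31 = 146 remain).
August has 31 days (146 − 31 = 115 remain).
September has 30 days (115 − 30 = 85 remain).
October has 31 days (85 − 31 = 54 remain).
November has 30 days (54 − 30 = 24 remain).
24 into December → December 24.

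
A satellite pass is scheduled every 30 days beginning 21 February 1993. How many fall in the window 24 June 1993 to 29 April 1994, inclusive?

10

Occurrences land 30·i days after 21 February 1993 for i = 0, 1, 2, …
24 June 1993 is 123 days after the start; 123 ÷ 30 = 4 remainder 3; since the remainder is 3, round up to i = 5. First occurrence in the window: #6 on 21 July 1993 (5×30 = 150 days in).
29 April 1994 is 432 days after the start; 432 ÷ 30 = 14 remainder 12. Last occurrence in the window: #15 on 17 April 1994.
Occurrences #6 through #15: 10 in total.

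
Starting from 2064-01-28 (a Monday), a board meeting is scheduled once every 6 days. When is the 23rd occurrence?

2064-06-08

The 23rd occurrence is 22 intervals after the first: 22 × 6 = 132 days after 2064-01-28.
January has 31 days — 3 days to the end of January leaves 129.
February has 29 days (100 left).
March has 31 days (69 left).
April has 30 days (39 left).
May has 31 days (8 left).
8 days into June → 2064-06-08.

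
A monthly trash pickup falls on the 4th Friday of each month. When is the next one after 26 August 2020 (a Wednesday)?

August 2020 starts on a Saturday; its first Friday is the 7th, so the 4th Friday is the 28th — 28 August 2020.
28 August 2020 is after 26 August 2020, so that is the next one.

28 August 2020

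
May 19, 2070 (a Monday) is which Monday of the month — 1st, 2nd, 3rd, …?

3rd

Day 19 falls in week ⌈19/7⌉ of the month.
Days 1–7 hold the 1st Monday, 8–14 the 2nd, 15–21 the 3rd, 22–28 the 4th, 29–31 the 5th.
19 is in the range for the 3rd.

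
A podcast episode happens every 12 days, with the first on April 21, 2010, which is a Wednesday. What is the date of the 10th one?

The 10th occurrence is 9 intervals after the first: 9 × 12 = 108 days after April 21, 2010.
April has 30 days — 9 days to the end of April leaves 99.
May has 31 days (68 left).
June has 30 days (38 left).
July has 31 days (7 left).
7 days into August → August 7, 2010.

August 7, 2010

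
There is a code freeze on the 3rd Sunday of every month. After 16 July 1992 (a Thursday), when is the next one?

July 1992 starts on a Wednesday; its first Sunday is the 5th, so the 3rd Sunday is the 19th — 19 July 1992.
19 July 1992 is after 16 July 1992, so that is the next one.

19 July 1992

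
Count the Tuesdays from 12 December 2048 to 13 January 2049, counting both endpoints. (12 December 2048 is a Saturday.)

5

12 December 2048 is a Saturday; the first Tuesday on or after it is 15 December 2048 (3 days later).
From 15 December 2048 to 13 January 2049: 16 + 13 = 29 days (rest of December, January).
29 ÷ 7 = 4 full weeks with remainder 1, so 4 more Tuesdays after the first → 5.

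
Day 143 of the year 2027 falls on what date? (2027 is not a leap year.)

May 23, 2027

Jan has 31 days (143 − 31 = 112 remain).
Feb has 28 days (112 − 28 = 84 remain).
Mar has 31 days (84 − 31 = 53 remain).
Apr has 30 days (53 − 30 = 23 remain).
23 into May → May 23.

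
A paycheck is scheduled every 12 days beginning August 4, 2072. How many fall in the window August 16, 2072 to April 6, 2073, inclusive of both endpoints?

20

Occurrences land 12·i days after August 4, 2072 for i = 0, 1, 2, …
August 16, 2072 is 12 days after the start; 12 ÷ 12 = 1 remainder 0. First occurrence in the window: #2 on August 16, 2072 (1×12 = 12 days in).
April 6, 2073 is 245 days after the start; 245 ÷ 12 = 20 remainder 5. Last occurrence in the window: #21 on April 1, 2073.
Occurrences #2 through #21: 20 in total.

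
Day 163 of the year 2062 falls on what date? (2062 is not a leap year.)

January has 31 days (163 − 31 = 132 remain).
February has 28 days (132 − 28 = 104 remain).
March has 31 days (104 − 31 = 73 remain).
April has 30 days (73 − 30 = 43 remain).
May has 31 days (43 − 31 = 12 remain).
12 into June → June 12.

June 12, 2062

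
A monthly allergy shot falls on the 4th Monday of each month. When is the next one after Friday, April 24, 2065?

April 27, 2065

April 2065 starts on a Wednesday; its first Monday is the 6th, so the 4th Monday is the 27th — April 27, 2065.
April 27, 2065 is after April 24, 2065, so that is the next one.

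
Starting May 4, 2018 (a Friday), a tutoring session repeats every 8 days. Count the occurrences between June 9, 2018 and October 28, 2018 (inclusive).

18

Occurrences land 8·i days after May 4, 2018 for i = 0, 1, 2, …
June 9, 2018 is 36 days after the start; 36 ÷ 8 = 4 remainder 4; since the remainder is 4, round up to i = 5. First occurrence in the window: #6 on June 13, 2018 (5×8 = 40 days in).
October 28, 2018 is 177 days after the start; 177 ÷ 8 = 22 remainder 1. Last occurrence in the window: #23 on October 27, 2018.
Occurrences #6 through #23: 18 in total.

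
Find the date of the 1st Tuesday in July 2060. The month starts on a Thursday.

July 2060 begins on a Thursday, so the first Tuesday is July 6 (5 days later).

2060-07-06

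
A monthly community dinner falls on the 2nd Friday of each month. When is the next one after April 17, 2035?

May 11, 2035

April 2035 starts on a Sunday; its first Friday is the 6th, so the 2nd Friday is the 13th — April 13, 2035.
That is not after April 17, 2035, so look at May 2035.
May 2035 starts on a Tuesday; its first Friday is the 4th, so the 2nd Friday is the 11th — May 11, 2035.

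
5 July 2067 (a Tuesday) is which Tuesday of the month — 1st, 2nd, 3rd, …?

1st

Day 5 falls in week ⌈5/7⌉ of the month.
Days 1–7 hold the 1st Tuesday, 8–14 the 2nd, 15–21 the 3rd, 22–28 the 4th, 29–31 the 5th.
5 is in the range for the 1st.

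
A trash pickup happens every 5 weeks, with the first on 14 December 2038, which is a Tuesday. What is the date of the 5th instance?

3 May 2039

The 5th occurrence is 4 intervals after the first: 4 × 35 = 140 days after 14 December 2038.
December has 31 days — 17 days to the end of December leaves 123.
January has 31 days (92 left).
February has 28 days (64 left).
March has 31 days (33 left).
April has 30 days (3 left).
3 days into May → 3 May 2039.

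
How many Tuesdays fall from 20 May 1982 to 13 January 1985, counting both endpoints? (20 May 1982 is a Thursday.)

20 May 1982 is a Thursday; the first Tuesday on or after it is 25 May 1982 (5 days later).
From 25 May 1982 to 13 January 1985: 220 + 365 + 366 + 13 = 964 days (rest of 1982, 1983, 1984, to 13 January 1985 in 1985).
964 ÷ 7 = 137 full weeks with remainder 5, so 137 more Tuesdays after the first → 138.

138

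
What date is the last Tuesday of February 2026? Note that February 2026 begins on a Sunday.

February 24, 2026

February 2026 begins on a Sunday, so the first Tuesday is February 3 (2 days later).
February 2026 has 28 days. Adding weeks: 3, 10, 17, 24 — the last one ≤ 28 is the 24th.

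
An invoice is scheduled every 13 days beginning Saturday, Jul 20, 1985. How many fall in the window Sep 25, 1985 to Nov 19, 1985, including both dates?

4

Occurrences land 13·i days after Jul 20, 1985 for i = 0, 1, 2, …
Sep 25, 1985 is 67 days after the start; 67 ÷ 13 = 5 remainder 2; since the remainder is 2, round up to i = 6. First occurrence in the window: #7 on Oct 6, 1985 (6×13 = 78 days in).
Nov 19, 1985 is 122 days after the start; 122 ÷ 13 = 9 remainder 5. Last occurrence in the window: #10 on Nov 14, 1985.
Occurrences #7 through #10: 4 in total.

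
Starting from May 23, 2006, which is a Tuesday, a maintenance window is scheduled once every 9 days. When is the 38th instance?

April 21, 2007

The 38th occurrence is 37 intervals after the first: 37 × 9 = 333 days after May 23, 2006.
May has 31 days — 8 days to the end of May leaves 325.
June has 30 days (295 left).
July has 31 days (264 left).
August has 31 days (233 left).
September has 30 days (203 left).
October has 31 days (172 left).
November has 30 days (142 left).
December has 31 days (111 left).
January has 31 days (80 left).
February has 28 days (52 left).
March has 31 days (21 left).
21 days into April → April 21, 2007.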